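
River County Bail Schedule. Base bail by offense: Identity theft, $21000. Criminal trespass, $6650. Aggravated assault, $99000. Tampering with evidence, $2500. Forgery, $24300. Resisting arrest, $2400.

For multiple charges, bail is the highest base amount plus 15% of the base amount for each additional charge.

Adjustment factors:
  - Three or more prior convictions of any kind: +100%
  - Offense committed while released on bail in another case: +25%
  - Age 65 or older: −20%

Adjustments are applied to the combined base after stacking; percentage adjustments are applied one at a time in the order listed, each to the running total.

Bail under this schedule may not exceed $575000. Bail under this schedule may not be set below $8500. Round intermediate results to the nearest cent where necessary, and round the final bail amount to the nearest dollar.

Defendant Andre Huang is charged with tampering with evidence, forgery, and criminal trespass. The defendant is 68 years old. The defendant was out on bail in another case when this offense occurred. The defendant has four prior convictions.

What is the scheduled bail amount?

$51345

Base amounts from the schedule: tampering with evidence $2500; forgery $24300; criminal trespass $6650.
Stacking rule: highest base plus 15% of each additional charge. Highest is forgery at $24300. Additional: $2500 × 15% = $375; $6650 × 15% = $997.50. Combined base = $24300 + $1372.50 = $25672.50.
Three or more prior convictions of any kind (+100%): $25672.50 × 2 = $51345.
Offense committed while released on bail in another case (+25%): $51345 × 1.25 = $64181.25.
Age 65 or older (−20%): $64181.25 × 0.8 = $51345.
$51345 is within the $575000 maximum.
$51345 is at or above the $8500 minimum.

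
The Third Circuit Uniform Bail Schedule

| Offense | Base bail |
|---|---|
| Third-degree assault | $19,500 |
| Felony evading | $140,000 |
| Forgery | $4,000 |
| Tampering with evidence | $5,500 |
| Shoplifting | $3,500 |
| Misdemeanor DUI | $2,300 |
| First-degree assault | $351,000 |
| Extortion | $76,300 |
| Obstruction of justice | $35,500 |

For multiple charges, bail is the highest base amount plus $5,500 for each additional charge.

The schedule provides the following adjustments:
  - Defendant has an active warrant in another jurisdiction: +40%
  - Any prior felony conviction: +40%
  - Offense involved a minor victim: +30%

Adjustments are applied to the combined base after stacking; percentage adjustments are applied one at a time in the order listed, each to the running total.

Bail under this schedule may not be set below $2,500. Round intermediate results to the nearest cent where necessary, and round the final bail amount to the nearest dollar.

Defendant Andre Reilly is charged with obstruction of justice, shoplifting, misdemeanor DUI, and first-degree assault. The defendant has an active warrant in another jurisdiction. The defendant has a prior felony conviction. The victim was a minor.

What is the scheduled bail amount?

Base amounts from the schedule: obstruction of justice $35,500; shoplifting $3,500; misdemeanor DUI $2,300; first-degree assault $351,000.
Stacking rule: highest base plus $5,500 per additional charge. Highest is first-degree assault at $351,000; 3 additional charges → +$16,500. Combined base = $367,500.
Defendant has an active warrant in another jurisdiction (+40%): $367,500 × 1.4 = $514,500.
Any prior felony conviction (+40%): $514,500 × 1.4 = $720,300.
Offense involved a minor victim (+30%): $720,300 × 1.3 = $936,390.
$936,390 is at or above the $2,500 minimum.

$936,390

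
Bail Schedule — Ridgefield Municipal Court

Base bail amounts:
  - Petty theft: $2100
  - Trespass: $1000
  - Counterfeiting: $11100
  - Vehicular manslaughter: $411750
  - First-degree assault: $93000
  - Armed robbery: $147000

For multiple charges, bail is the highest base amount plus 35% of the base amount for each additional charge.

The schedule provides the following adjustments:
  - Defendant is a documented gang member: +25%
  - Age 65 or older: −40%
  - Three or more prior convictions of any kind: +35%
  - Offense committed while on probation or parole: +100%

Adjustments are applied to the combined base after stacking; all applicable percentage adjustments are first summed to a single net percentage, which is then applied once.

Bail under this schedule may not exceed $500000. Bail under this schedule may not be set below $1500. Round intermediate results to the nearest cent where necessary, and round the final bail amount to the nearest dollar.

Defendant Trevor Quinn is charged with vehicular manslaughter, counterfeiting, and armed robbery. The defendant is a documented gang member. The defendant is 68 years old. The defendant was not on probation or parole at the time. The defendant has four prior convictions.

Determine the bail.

Base amounts from the schedule: vehicular manslaughter $411750; counterfeiting $11100; armed robbery $147000.
Stacking rule: highest base plus 35% of each additional charge. Highest is vehicular manslaughter at $411750. Additional: $11100 × 35% = $3885; $147000 × 35% = $51450. Combined base = $411750 + $55335 = $467085.
Net percentage adjustment: +25% −40% +35% = +20%. $467085 × 1.2 = $560502.
Result $560502 exceeds the maximum of $500000; bail is capped at $500000.
$500000 is at or above the $1500 minimum.

$500000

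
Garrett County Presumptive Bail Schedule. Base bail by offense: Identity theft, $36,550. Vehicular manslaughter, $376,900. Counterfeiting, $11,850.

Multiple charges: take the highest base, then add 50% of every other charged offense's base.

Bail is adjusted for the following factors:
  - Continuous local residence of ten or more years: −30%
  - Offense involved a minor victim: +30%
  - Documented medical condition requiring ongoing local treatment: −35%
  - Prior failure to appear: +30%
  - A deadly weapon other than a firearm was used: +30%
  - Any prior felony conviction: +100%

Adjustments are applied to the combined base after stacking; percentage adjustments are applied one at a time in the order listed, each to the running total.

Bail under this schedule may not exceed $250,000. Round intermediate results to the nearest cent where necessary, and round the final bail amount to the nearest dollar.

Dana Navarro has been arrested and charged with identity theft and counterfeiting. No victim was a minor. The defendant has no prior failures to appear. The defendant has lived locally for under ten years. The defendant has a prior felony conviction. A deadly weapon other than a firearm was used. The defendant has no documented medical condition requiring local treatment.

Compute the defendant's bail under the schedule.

$110,435

Base amounts from the schedule: identity theft $36,550; counterfeiting $11,850.
Stacking rule: highest base plus 50% of each additional charge. Highest is identity theft at $36,550. Additional: $11,850 × 50% = $5,925. Combined base = $36,550 + $5,925 = $42,475.
A deadly weapon other than a firearm was used (+30%): $42,475 × 1.3 = $55,217.50.
Any prior felony conviction (+100%): $55,217.50 × 2 = $110,435.
$110,435 is within the $250,000 maximum.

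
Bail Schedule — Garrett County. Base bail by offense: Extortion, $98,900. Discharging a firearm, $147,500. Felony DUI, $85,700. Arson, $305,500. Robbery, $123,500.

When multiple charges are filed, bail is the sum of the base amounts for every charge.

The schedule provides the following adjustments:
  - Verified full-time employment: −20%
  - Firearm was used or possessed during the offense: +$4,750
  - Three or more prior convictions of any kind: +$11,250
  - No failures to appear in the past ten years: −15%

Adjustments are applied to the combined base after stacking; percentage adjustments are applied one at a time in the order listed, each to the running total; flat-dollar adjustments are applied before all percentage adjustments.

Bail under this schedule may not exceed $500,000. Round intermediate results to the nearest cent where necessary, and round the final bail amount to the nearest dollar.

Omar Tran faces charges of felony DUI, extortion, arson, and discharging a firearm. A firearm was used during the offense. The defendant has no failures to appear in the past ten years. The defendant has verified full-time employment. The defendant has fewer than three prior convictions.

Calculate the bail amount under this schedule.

$436,798

Base amounts from the schedule: felony DUI $85,700; extortion $98,900; arson $305,500; discharging a firearm $147,500.
Stacking rule: sum of all bases. $85,700 + $98,900 + $305,500 + $147,500 = $637,600.
Firearm was used or possessed during the offense (+$4,750 flat): $637,600 + $4,750 = $642,350.
Verified full-time employment (−20%): $642,350 × 0.8 = $513,880.
No failures to appear in the past ten years (−15%): $513,880 × 0.85 = $436,798.
$436,798 is within the $500,000 maximum.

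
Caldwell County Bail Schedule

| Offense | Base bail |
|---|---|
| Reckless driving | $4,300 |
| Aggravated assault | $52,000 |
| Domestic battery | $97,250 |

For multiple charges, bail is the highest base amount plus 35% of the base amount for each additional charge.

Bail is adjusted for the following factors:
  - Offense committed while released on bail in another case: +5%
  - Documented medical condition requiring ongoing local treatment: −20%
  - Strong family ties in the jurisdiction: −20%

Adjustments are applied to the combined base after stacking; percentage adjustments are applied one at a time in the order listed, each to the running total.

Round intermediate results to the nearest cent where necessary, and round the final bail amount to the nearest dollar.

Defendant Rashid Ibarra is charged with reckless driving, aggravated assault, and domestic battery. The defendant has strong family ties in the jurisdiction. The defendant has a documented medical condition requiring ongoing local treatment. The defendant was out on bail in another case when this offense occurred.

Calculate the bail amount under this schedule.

$78,594

Base amounts from the schedule: reckless driving $4,300; aggravated assault $52,000; domestic battery $97,250.
Stacking rule: highest base plus 35% of each additional charge. Highest is domestic battery at $97,250. Additional: $4,300 × 35% = $1,505; $52,000 × 35% = $18,200. Combined base = $97,250 + $19,705 = $116,955.
Offense committed while released on bail in another case (+5%): $116,955 × 1.05 = $122,802.75.
Documented medical condition requiring ongoing local treatment (−20%): $122,802.75 × 0.8 = $98,242.20.
Strong family ties in the jurisdiction (−20%): $98,242.20 × 0.8 = $78,593.76.
Rounded to the nearest dollar: $78,594.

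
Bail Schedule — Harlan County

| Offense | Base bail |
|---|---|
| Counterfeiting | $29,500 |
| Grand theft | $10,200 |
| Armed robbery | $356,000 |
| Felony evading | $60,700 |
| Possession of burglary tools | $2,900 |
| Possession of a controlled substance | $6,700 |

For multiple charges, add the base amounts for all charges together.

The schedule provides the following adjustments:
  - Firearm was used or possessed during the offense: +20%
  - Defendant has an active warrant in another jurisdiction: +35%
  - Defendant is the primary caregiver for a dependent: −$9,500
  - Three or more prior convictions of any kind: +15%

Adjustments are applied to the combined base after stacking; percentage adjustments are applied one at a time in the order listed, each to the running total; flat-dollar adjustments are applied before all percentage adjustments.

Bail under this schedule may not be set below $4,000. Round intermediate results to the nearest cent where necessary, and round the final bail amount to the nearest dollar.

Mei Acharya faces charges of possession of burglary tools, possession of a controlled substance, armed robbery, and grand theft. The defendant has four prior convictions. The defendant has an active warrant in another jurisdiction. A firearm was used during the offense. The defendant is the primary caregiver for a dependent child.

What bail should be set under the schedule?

Base amounts from the schedule: possession of burglary tools $2,900; possession of a controlled substance $6,700; armed robbery $356,000; grand theft $10,200.
Stacking rule: sum of all bases. $2,900 + $6,700 + $356,000 + $10,200 = $375,800.
Defendant is the primary caregiver for a dependent (−$9,500 flat): $375,800 − $9,500 = $366,300.
Firearm was used or possessed during the offense (+20%): $366,300 × 1.2 = $439,560.
Defendant has an active warrant in another jurisdiction (+35%): $439,560 × 1.35 = $593,406.
Three or more prior convictions of any kind (+15%): $593,406 × 1.15 = $682,416.90.
$682,416.90 is at or above the $4,000 minimum.
Rounded to the nearest dollar: $682,417.

$682,417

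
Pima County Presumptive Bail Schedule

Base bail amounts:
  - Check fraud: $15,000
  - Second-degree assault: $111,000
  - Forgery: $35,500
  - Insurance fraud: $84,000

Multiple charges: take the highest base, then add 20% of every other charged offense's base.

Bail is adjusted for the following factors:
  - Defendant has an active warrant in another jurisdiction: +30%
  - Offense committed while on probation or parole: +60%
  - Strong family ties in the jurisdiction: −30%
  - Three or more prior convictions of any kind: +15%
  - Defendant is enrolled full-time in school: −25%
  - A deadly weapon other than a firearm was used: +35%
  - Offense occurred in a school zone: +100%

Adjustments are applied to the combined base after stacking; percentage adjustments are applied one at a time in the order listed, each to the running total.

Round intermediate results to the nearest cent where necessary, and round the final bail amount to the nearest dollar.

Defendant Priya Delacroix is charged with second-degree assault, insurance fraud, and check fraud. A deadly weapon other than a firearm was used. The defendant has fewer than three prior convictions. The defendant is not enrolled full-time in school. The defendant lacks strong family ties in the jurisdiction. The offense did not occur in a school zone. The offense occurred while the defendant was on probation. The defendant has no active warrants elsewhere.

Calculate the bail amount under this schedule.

Base amounts from the schedule: second-degree assault $111,000; insurance fraud $84,000; check fraud $15,000.
Stacking rule: highest base plus 20% of each additional charge. Highest is second-degree assault at $111,000. Additional: $84,000 × 20% = $16,800; $15,000 × 20% = $3,000. Combined base = $111,000 + $19,800 = $130,800.
Offense committed while on probation or parole (+60%): $130,800 × 1.6 = $209,280.
A deadly weapon other than a firearm was used (+35%): $209,280 × 1.35 = $282,528.

$282,528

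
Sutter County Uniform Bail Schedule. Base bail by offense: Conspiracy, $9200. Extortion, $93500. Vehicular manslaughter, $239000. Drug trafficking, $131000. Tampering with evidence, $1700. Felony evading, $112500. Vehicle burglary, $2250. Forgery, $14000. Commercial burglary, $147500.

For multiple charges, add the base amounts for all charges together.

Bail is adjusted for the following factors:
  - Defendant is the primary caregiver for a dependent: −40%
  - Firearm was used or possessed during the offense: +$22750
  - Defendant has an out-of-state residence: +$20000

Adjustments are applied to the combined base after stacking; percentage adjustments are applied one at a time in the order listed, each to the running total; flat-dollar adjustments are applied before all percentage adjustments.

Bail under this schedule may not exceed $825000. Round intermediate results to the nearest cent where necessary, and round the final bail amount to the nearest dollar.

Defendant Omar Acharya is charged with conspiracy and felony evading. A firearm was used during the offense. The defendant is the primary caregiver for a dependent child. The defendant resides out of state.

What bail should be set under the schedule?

$98670

Base amounts from the schedule: conspiracy $9200; felony evading $112500.
Stacking rule: sum of all bases. $9200 + $112500 = $121700.
Firearm was used or possessed during the offense (+$22750 flat): $121700 + $22750 = $144450.
Defendant has an out-of-state residence (+$20000 flat): $144450 + $20000 = $164450.
Defendant is the primary caregiver for a dependent (−40%): $164450 × 0.6 = $98670.
$98670 is within the $825000 maximum.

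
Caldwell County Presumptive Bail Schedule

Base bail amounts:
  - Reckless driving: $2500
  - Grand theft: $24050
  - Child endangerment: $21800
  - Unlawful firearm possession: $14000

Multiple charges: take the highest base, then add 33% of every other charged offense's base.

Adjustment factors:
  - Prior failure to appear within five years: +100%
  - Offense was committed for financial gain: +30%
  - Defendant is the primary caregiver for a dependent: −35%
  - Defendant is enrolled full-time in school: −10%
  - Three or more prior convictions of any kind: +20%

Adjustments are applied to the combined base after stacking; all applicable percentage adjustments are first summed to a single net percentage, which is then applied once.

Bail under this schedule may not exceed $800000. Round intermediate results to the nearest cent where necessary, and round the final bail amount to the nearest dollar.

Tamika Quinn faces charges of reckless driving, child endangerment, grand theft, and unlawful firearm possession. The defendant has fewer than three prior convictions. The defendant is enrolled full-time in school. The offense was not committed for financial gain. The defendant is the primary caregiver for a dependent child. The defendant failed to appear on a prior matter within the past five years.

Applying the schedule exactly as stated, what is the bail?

Base amounts from the schedule: reckless driving $2500; child endangerment $21800; grand theft $24050; unlawful firearm possession $14000.
Stacking rule: highest base plus 33% of each additional charge. Highest is grand theft at $24050. Additional: $2500 × 33% = $825; $21800 × 33% = $7194; $14000 × 33% = $4620. Combined base = $24050 + $12639 = $36689.
Net percentage adjustment: +100% −35% −10% = +55%. $36689 × 1.55 = $56867.95.
$56867.95 is within the $800000 maximum.
Rounded to the nearest dollar: $56868.

$56868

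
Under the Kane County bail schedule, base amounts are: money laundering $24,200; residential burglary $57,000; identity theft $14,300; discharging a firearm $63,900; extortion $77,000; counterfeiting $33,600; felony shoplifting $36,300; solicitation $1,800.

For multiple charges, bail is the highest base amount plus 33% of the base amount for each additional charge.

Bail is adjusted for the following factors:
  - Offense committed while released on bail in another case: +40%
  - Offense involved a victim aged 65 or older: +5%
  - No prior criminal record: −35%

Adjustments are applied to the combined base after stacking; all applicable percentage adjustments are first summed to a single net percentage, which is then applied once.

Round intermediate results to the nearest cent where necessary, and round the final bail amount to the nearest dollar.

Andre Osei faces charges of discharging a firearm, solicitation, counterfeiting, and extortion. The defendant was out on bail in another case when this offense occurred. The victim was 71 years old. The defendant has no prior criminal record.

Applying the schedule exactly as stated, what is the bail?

$120,746

Base amounts from the schedule: discharging a firearm $63,900; solicitation $1,800; counterfeiting $33,600; extortion $77,000.
Stacking rule: highest base plus 33% of each additional charge. Highest is extortion at $77,000. Additional: $63,900 × 33% = $21,087; $1,800 × 33% = $594; $33,600 × 33% = $11,088. Combined base = $77,000 + $32,769 = $109,769.
Net percentage adjustment: +40% +5% −35% = +10%. $109,769 × 1.1 = $120,745.90.
Rounded to the nearest dollar: $120,746.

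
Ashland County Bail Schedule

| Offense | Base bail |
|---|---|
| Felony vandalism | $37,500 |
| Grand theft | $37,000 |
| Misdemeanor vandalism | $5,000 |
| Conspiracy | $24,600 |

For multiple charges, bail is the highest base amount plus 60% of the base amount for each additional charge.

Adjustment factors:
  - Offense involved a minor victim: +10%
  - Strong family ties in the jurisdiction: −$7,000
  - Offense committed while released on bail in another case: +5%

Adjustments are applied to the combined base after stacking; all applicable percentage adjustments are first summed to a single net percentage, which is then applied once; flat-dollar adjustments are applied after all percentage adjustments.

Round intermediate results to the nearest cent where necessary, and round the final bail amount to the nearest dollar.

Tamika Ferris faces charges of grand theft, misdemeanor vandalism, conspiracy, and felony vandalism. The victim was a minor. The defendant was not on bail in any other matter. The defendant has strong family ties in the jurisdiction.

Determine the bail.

Base amounts from the schedule: grand theft $37,000; misdemeanor vandalism $5,000; conspiracy $24,600; felony vandalism $37,500.
Stacking rule: highest base plus 60% of each additional charge. Highest is felony vandalism at $37,500. Additional: $37,000 × 60% = $22,200; $5,000 × 60% = $3,000; $24,600 × 60% = $14,760. Combined base = $37,500 + $39,960 = $77,460.
Offense involved a minor victim (+10%): $77,460 × 1.1 = $85,206.
Strong family ties in the jurisdiction (−$7,000 flat): $85,206 − $7,000 = $78,206.

$78,206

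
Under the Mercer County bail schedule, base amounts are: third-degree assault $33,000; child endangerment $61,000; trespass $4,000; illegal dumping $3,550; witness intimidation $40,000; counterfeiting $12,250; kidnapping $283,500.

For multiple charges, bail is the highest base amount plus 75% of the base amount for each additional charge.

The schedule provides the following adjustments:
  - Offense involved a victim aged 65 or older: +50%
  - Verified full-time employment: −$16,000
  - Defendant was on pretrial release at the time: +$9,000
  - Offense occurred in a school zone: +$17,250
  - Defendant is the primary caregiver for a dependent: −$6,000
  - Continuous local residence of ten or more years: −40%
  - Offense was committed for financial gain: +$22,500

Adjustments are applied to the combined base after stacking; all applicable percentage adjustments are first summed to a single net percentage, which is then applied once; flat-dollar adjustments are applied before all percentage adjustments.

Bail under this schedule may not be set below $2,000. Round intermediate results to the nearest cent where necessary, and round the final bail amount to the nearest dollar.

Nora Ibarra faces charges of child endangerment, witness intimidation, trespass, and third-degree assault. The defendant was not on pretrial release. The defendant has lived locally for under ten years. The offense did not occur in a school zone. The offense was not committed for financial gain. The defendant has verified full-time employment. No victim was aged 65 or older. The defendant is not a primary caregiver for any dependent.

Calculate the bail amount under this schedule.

$102,750

Base amounts from the schedule: child endangerment $61,000; witness intimidation $40,000; trespass $4,000; third-degree assault $33,000.
Stacking rule: highest base plus 75% of each additional charge. Highest is child endangerment at $61,000. Additional: $40,000 × 75% = $30,000; $4,000 × 75% = $3,000; $33,000 × 75% = $24,750. Combined base = $61,000 + $57,750 = $118,750.
Verified full-time employment (−$16,000 flat): $118,750 − $16,000 = $102,750.
$102,750 is at or above the $2,000 minimum.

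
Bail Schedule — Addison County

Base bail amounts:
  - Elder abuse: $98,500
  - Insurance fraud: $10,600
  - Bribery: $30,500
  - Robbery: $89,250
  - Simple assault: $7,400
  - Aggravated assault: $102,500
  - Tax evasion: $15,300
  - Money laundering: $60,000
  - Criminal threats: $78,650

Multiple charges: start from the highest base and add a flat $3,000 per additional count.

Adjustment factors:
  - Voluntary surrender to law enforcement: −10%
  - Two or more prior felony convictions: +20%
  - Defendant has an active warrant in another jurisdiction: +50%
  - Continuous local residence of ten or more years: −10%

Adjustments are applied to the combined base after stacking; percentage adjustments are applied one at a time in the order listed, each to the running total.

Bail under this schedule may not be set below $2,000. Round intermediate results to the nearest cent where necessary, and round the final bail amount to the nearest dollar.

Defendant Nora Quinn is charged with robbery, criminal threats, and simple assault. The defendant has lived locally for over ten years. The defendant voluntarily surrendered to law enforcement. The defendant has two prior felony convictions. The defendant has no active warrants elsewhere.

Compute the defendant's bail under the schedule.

Base amounts from the schedule: robbery $89,250; criminal threats $78,650; simple assault $7,400.
Stacking rule: highest base plus $3,000 per additional charge. Highest is robbery at $89,250; 2 additional charges → +$6,000. Combined base = $95,250.
Voluntary surrender to law enforcement (−10%): $95,250 × 0.9 = $85,725.
Two or more prior felony convictions (+20%): $85,725 × 1.2 = $102,870.
Continuous local residence of ten or more years (−10%): $102,870 × 0.9 = $92,583.
$92,583 is at or above the $2,000 minimum.

$92,583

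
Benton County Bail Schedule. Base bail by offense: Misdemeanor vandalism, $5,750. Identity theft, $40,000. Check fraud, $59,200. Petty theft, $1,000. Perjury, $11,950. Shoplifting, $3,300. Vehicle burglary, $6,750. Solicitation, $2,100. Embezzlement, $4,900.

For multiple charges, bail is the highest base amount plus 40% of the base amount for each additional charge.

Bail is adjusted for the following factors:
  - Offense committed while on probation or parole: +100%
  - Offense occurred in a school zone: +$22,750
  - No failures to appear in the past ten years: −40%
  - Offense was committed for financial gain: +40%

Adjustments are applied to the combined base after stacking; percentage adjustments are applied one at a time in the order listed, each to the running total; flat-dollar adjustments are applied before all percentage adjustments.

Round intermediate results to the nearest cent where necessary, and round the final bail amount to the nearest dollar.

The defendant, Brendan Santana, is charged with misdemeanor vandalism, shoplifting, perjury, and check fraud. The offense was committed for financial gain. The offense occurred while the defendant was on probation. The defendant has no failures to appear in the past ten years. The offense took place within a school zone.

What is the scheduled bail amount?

$151,788

Base amounts from the schedule: misdemeanor vandalism $5,750; shoplifting $3,300; perjury $11,950; check fraud $59,200.
Stacking rule: highest base plus 40% of each additional charge. Highest is check fraud at $59,200. Additional: $5,750 × 40% = $2,300; $3,300 × 40% = $1,320; $11,950 × 40% = $4,780. Combined base = $59,200 + $8,400 = $67,600.
Offense occurred in a school zone (+$22,750 flat): $67,600 + $22,750 = $90,350.
Offense committed while on probation or parole (+100%): $90,350 × 2 = $180,700.
No failures to appear in the past ten years (−40%): $180,700 × 0.6 = $108,420.
Offense was committed for financial gain (+40%): $108,420 × 1.4 = $151,788.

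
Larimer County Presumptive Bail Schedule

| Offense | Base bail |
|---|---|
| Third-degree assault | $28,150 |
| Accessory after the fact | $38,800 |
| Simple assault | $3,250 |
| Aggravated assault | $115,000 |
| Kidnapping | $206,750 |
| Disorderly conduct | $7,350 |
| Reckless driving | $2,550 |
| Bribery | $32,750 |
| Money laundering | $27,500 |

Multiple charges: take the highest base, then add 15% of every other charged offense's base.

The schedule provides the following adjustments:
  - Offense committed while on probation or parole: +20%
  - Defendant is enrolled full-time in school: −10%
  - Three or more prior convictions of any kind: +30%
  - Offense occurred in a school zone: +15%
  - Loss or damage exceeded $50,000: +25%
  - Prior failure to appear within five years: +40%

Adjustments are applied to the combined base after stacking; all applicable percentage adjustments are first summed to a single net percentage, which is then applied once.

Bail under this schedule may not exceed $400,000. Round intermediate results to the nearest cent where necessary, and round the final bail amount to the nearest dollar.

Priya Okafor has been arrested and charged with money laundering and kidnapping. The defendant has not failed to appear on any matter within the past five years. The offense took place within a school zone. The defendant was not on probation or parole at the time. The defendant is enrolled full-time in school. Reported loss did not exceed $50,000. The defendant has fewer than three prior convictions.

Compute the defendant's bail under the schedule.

$221,419

Base amounts from the schedule: money laundering $27,500; kidnapping $206,750.
Stacking rule: highest base plus 15% of each additional charge. Highest is kidnapping at $206,750. Additional: $27,500 × 15% = $4,125. Combined base = $206,750 + $4,125 = $210,875.
Net percentage adjustment: −10% +15% = +5%. $210,875 × 1.05 = $221,418.75.
$221,418.75 is within the $400,000 maximum.
Rounded to the nearest dollar: $221,419.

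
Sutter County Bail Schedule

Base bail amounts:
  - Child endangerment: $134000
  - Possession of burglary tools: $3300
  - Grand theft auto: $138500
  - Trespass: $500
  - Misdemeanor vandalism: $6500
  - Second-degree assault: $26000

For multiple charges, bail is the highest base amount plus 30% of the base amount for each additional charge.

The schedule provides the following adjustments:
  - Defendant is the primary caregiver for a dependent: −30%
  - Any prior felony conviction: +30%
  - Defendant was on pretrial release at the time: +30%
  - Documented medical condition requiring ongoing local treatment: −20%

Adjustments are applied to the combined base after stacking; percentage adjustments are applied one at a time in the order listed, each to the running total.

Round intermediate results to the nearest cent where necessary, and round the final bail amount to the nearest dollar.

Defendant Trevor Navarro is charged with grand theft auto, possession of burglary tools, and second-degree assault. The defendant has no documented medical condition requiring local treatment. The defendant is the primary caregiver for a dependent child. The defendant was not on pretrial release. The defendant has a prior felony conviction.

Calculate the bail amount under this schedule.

$134034

Base amounts from the schedule: grand theft auto $138500; possession of burglary tools $3300; second-degree assault $26000.
Stacking rule: highest base plus 30% of each additional charge. Highest is grand theft auto at $138500. Additional: $3300 × 30% = $990; $26000 × 30% = $7800. Combined base = $138500 + $8790 = $147290.
Defendant is the primary caregiver for a dependent (−30%): $147290 × 0.7 = $103103.
Any prior felony conviction (+30%): $103103 × 1.3 = $134033.90.
Rounded to the nearest dollar: $134034.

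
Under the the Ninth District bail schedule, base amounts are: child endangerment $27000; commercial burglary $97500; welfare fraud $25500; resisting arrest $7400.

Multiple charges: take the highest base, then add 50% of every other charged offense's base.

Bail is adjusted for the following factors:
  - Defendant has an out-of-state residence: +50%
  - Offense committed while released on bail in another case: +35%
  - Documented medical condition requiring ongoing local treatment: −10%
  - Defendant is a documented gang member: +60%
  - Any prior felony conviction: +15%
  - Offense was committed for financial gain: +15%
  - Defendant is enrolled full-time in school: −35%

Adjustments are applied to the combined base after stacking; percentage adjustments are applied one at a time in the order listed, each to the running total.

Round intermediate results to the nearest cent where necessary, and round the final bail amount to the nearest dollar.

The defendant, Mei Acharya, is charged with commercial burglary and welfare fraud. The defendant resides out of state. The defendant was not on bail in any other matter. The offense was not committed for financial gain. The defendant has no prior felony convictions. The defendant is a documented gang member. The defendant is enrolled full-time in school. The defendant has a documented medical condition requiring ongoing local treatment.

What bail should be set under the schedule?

Base amounts from the schedule: commercial burglary $97500; welfare fraud $25500.
Stacking rule: highest base plus 50% of each additional charge. Highest is commercial burglary at $97500. Additional: $25500 × 50% = $12750. Combined base = $97500 + $12750 = $110250.
Defendant has an out-of-state residence (+50%): $110250 × 1.5 = $165375.
Documented medical condition requiring ongoing local treatment (−10%): $165375 × 0.9 = $148837.50.
Defendant is a documented gang member (+60%): $148837.50 × 1.6 = $238140.
Defendant is enrolled full-time in school (−35%): $238140 × 0.65 = $154791.

$154791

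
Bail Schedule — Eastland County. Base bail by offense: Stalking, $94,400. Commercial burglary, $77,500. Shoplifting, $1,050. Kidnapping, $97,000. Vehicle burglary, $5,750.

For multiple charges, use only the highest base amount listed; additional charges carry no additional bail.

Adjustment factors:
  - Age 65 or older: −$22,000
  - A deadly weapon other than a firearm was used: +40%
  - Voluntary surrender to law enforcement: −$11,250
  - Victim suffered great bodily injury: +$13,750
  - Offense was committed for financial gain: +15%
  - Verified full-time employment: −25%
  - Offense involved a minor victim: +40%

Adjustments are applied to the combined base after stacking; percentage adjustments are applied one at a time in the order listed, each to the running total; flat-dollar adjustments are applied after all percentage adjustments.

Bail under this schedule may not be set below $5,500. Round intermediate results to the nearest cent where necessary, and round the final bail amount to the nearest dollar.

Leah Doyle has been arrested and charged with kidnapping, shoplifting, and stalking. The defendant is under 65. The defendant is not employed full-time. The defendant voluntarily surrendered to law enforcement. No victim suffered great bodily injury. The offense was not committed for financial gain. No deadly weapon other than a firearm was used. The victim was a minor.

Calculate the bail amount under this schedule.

$124,550

Base amounts from the schedule: kidnapping $97,000; shoplifting $1,050; stalking $94,400.
Stacking rule: use the highest base only. Highest is kidnapping at $97,000. Combined base = $97,000.
Offense involved a minor victim (+40%): $97,000 × 1.4 = $135,800.
Voluntary surrender to law enforcement (−$11,250 flat): $135,800 − $11,250 = $124,550.
$124,550 is at or above the $5,500 minimum.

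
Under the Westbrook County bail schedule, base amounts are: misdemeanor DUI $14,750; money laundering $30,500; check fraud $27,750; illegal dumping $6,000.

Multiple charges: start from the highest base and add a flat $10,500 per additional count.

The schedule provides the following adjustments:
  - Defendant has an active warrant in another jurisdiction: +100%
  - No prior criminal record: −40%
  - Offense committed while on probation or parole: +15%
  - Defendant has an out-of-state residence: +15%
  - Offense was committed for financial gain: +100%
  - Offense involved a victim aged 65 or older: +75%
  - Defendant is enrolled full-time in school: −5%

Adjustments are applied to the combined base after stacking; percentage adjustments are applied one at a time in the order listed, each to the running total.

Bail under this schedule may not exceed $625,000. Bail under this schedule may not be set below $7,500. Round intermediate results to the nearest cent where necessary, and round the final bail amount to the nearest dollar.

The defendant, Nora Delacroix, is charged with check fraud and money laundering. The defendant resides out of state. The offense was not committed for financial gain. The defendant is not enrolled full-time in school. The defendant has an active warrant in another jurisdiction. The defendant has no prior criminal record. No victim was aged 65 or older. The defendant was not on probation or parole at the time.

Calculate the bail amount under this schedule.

Base amounts from the schedule: check fraud $27,750; money laundering $30,500.
Stacking rule: highest base plus $10,500 per additional charge. Highest is money laundering at $30,500; 1 additional charge → +$10,500. Combined base = $41,000.
Defendant has an active warrant in another jurisdiction (+100%): $41,000 × 2 = $82,000.
No prior criminal record (−40%): $82,000 × 0.6 = $49,200.
Defendant has an out-of-state residence (+15%): $49,200 × 1.15 = $56,580.
$56,580 is within the $625,000 maximum.
$56,580 is at or above the $7,500 minimum.

$56,580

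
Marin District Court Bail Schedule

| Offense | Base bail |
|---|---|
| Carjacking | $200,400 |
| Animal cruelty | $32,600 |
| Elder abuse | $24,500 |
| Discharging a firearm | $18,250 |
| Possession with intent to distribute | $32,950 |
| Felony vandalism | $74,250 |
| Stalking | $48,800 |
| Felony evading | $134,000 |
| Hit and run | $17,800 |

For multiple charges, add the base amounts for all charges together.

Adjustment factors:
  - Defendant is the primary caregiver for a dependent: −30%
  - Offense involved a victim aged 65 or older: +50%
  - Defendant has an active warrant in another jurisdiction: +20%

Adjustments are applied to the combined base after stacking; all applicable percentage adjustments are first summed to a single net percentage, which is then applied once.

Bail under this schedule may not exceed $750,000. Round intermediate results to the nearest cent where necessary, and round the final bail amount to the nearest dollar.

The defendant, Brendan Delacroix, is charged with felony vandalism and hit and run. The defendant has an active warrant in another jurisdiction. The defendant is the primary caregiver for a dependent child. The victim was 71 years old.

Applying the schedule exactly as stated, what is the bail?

$128,870

Base amounts from the schedule: felony vandalism $74,250; hit and run $17,800.
Stacking rule: sum of all bases. $74,250 + $17,800 = $92,050.
Net percentage adjustment: −30% +50% +20% = +40%. $92,050 × 1.4 = $128,870.
$128,870 is within the $750,000 maximum.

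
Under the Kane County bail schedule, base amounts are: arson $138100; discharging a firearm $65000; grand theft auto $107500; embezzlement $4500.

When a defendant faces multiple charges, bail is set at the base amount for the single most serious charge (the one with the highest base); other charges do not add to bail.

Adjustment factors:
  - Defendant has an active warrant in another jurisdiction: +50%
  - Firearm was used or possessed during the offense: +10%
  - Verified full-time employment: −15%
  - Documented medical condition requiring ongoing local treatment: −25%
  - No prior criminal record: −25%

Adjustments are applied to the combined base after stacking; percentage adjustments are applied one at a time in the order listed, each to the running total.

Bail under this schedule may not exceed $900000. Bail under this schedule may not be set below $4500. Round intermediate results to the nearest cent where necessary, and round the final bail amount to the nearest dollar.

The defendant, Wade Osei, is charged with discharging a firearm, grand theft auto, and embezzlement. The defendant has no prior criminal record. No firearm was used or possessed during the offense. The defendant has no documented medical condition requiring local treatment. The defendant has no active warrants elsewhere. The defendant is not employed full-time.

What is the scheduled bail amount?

Base amounts from the schedule: discharging a firearm $65000; grand theft auto $107500; embezzlement $4500.
Stacking rule: use the highest base only. Highest is grand theft auto at $107500. Combined base = $107500.
No prior criminal record (−25%): $107500 × 0.75 = $80625.
$80625 is within the $900000 maximum.
$80625 is at or above the $4500 minimum.

$80625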